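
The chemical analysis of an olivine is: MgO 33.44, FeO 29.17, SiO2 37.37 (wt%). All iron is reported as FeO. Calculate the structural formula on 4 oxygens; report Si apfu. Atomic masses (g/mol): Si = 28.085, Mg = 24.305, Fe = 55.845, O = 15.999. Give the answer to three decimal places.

1.003 Si apfu

MgO: 33.44/40.304 = 0.82969 mol → 0.82969 mol Mg, 0.82969 mol O.
FeO: 29.17/71.844 = 0.40602 mol → 0.40602 mol Fe, 0.40602 mol O.
SiO2: 37.37/60.083 = 0.62197 mol → 0.62197 mol Si, 1.24394 mol O.
Total oxygen = 2.47965 mol. Normalization factor = 4/2.47965 = 1.61313.
Si per 4 O = 0.62197 × 1.61313 = 1.003.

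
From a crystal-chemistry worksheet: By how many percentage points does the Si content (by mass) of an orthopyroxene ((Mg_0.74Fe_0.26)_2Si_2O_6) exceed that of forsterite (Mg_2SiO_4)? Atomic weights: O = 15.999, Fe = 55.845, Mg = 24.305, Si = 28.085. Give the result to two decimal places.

5.90 percentage points

First mineral: 56.170 g Si in 217.175 g formula = 25.86 wt% Si.
Second mineral: 28.085 g Si in 140.691 g formula = 19.96 wt% Si.
25.86% − 19.96% gives a difference of 5.90 percentage points.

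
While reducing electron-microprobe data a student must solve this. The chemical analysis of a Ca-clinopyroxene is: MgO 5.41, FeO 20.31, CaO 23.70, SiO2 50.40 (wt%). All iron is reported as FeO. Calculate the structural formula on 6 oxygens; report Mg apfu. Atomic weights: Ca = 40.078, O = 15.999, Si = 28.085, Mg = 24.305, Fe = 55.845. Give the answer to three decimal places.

5.41 wt% MgO ÷ 40.304 g/mol = 0.13423 mol, giving 0.13423 Mg and 0.13423 O.
20.31 wt% FeO ÷ 71.844 g/mol = 0.28270 mol, giving 0.28270 Fe and 0.28270 O.
23.70 wt% CaO ÷ 56.077 g/mol = 0.42263 mol, giving 0.42263 Ca and 0.42263 O.
50.40 wt% SiO2 ÷ 60.083 g/mol = 0.83884 mol, giving 0.83884 Si and 1.67768 O.
Oxygen sums to 2.51724; scaling by 6/2.51724 = 2.38356 puts the formula on 6 O.
Mg: 0.13423 × 2.38356 = 0.320 atoms per formula unit.

0.320 Mg apfu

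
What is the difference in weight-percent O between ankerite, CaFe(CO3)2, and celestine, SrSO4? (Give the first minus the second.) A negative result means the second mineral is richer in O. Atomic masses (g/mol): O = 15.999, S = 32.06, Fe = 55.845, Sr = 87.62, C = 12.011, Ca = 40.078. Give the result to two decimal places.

O in CaFe(CO3)2: molar mass 215.939 g/mol; 6×15.999 = 95.994 g → 44.45 wt%.
O in SrSO4: molar mass 183.676 g/mol; 4×15.999 = 63.996 g → 34.84 wt%.
Difference = 44.45 − 34.84 = 9.61 percentage points.

9.61 percentage points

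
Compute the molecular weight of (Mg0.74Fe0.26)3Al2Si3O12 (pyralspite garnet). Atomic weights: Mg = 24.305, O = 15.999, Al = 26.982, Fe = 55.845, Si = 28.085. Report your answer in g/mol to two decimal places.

Mg: 2.22 × 24.305 = 53.9571
Fe: 0.78 × 55.845 = 43.5591
Al: 2 × 26.982 = 53.9640
Si: 3 × 28.085 = 84.2550
O: 12 × 15.999 = 191.9880
Summing the contributions gives the formula mass.

427.72 g/mol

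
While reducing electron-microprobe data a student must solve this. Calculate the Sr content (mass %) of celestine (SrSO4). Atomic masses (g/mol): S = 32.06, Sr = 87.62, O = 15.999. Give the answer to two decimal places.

Formula mass = 1·87.62 + 1·32.06 + 4·15.999 = 183.676 g/mol, of which 87.620 g is Sr.
So Sr makes up 87.620/183.676 = 0.4770 of the mass, i.e. 47.70%.

47.70 mass %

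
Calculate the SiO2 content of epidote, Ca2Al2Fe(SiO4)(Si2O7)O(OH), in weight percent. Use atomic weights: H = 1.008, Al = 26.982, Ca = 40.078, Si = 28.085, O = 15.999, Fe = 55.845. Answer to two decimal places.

37.30 wt%

M(Ca2Al2Fe(SiO4)(Si2O7)O(OH)) = 483.215 g/mol; M(SiO2) = 60.083 g/mol.
Moles SiO2 per formula unit = 3 Si ÷ 1 = 3.0000.
SiO2 fraction = (3.0000 × 60.083) / 483.215 = 180.249/483.215 = 0.3730.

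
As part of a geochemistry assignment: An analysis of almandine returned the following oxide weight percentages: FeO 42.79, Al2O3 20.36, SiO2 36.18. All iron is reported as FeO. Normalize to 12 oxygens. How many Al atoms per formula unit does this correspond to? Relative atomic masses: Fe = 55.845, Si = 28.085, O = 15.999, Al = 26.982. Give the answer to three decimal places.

1.998 Al apfu

FeO (M=71.844): mol = 0.59560; Fe = 0.59560, O = 0.59560.
Al2O3 (M=101.961): mol = 0.19968; Al = 0.39936, O = 0.59904.
SiO2 (M=60.083): mol = 0.60217; Si = 0.60217, O = 1.20434.
ΣO = 2.39898; factor = 12/ΣO = 5.00213.
Al apfu = 0.39936 × 5.00213 = 1.998.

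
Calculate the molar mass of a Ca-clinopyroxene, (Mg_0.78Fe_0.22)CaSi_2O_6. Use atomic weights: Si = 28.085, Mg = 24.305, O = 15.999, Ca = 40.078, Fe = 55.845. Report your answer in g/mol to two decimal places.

Mg: 0.78 × 24.305 = 18.9579
Fe: 0.22 × 55.845 = 12.2859
Ca: 1 × 40.078 = 40.0780
Si: 2 × 28.085 = 56.1700
O: 6 × 15.999 = 95.9940
Summing the contributions gives the formula mass.

223.49 g/mol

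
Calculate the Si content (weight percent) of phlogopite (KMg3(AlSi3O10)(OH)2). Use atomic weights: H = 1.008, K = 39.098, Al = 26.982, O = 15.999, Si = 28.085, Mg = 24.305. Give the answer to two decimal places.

Formula mass = 1·39.098 + 3·24.305 + 1·26.982 + 3·28.085 + 12·15.999 + 2·1.008 = 417.254 g/mol, of which 84.255 g is Si.
So Si makes up 84.255/417.254 = 0.2019 of the mass, i.e. 20.19%.

20.19 weight percent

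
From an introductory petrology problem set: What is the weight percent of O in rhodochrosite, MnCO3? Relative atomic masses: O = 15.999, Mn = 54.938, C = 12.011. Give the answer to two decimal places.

Molar mass of MnCO3: 1*54.938 + 1*12.011 + 3*15.999 = 114.946 g/mol.
Mass of O per formula unit: 3 × 15.999 = 47.997 g.
Weight fraction O = 47.997 / 114.946 = 0.4176.

41.76 mass %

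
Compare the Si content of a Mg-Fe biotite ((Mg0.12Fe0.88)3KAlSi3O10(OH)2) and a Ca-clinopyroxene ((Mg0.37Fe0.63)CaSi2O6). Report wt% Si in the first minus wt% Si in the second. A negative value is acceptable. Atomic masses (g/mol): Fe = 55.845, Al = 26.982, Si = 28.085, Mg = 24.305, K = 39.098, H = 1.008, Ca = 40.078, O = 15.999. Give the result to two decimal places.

-6.93 percentage points

Si in (Mg0.12Fe0.88)3KAlSi3O10(OH)2: molar mass 500.520 g/mol; 3×28.085 = 84.255 g → 16.83 wt%.
Si in (Mg0.37Fe0.63)CaSi2O6: molar mass 236.417 g/mol; 2×28.085 = 56.170 g → 23.76 wt%.
Difference = 16.83 − 23.76 = -6.93 percentage points.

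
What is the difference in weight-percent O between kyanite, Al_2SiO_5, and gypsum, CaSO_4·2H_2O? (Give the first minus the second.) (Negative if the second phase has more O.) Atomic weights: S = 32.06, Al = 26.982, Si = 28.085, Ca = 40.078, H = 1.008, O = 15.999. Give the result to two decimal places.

-6.39 percentage points

M(Al_2SiO_5) = 162.044 g/mol, so wt% O = 79.995/162.044 × 100 = 49.37%.
M(CaSO_4·2H_2O) = 172.164 g/mol, so wt% O = 95.994/172.164 × 100 = 55.76%.
49.37 − 55.76 = -6.39 pp.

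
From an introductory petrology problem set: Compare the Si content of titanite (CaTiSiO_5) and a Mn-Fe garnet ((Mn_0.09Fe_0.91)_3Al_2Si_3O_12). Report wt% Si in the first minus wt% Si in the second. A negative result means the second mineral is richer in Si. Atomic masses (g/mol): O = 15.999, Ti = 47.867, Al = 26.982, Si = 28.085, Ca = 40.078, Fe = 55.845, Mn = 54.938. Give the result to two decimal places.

First mineral: 28.085 g Si in 196.025 g formula = 14.33 wt% Si.
Second mineral: 84.255 g Si in 497.497 g formula = 16.94 wt% Si.
14.33% − 16.94% gives a difference of -2.61 percentage points.

-2.61 percentage points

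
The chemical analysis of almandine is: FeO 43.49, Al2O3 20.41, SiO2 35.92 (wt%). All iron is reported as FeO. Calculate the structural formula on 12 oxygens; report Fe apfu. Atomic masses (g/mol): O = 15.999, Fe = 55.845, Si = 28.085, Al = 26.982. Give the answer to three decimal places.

3.025 Fe apfu

FeO (M=71.844): mol = 0.60534; Fe = 0.60534, O = 0.60534.
Al2O3 (M=101.961): mol = 0.20017; Al = 0.40034, O = 0.60051.
SiO2 (M=60.083): mol = 0.59784; Si = 0.59784, O = 1.19568.
ΣO = 2.40153; factor = 12/ΣO = 4.99681.
Fe apfu = 0.60534 × 4.99681 = 3.025.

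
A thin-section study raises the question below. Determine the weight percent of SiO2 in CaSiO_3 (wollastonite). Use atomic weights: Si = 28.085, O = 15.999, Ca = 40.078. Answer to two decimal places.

M(CaSiO_3) = 116.160 g/mol; M(SiO2) = 60.083 g/mol.
Moles SiO2 per formula unit = 1 Si ÷ 1 = 1.0000.
SiO2 fraction = (1.0000 × 60.083) / 116.160 = 60.083/116.160 = 0.5172.

51.72 wt%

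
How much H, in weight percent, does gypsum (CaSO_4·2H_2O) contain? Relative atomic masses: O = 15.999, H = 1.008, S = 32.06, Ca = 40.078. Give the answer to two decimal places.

Molar mass of CaSO_4·2H_2O: 1×40.078 + 1×32.06 + 6×15.999 + 4×1.008 = 172.164 g/mol.
Mass of H per formula unit: 4 × 1.008 = 4.032 g.
Weight fraction H = 4.032 / 172.164 = 0.0234.

2.34 weight percent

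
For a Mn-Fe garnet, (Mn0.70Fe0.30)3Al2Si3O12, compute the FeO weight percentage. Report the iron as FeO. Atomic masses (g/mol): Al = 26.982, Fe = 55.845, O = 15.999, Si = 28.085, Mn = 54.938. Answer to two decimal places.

M((Mn0.70Fe0.30)3Al2Si3O12) = 495.837 g/mol; M(FeO) = 71.844 g/mol.
Moles FeO per formula unit = 0.90 Fe ÷ 1 = 0.9000.
FeO fraction = (0.9000 × 71.844) / 495.837 = 64.660/495.837 = 0.1304.

13.04 wt%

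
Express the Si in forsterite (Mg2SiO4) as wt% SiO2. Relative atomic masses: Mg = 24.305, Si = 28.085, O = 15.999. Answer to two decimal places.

Formula mass = 140.691 g/mol.
1 Si → 1.0000 mol SiO2 per formula unit; M(SiO2) = 60.083, so SiO2 mass = 60.083 g.
60.083/140.691 × 100 = 42.71 wt%.

42.71 wt%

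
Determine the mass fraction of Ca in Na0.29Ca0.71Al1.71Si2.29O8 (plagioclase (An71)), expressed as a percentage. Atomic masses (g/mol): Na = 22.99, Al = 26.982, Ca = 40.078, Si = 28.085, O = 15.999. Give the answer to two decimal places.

Molar mass of Na0.29Ca0.71Al1.71Si2.29O8: 0.29×22.99 + 0.71×40.078 + 1.71×26.982 + 2.29×28.085 + 8×15.999 = 273.568 g/mol.
Mass of Ca per formula unit: 0.71 × 40.078 = 28.455 g.
Weight fraction Ca = 28.455 / 273.568 = 0.1040.

10.40 wt%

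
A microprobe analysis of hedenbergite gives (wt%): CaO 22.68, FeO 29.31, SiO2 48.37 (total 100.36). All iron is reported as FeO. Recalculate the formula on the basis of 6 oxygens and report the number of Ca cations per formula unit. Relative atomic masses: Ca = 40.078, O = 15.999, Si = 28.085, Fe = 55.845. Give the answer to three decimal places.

22.68 wt% CaO ÷ 56.077 g/mol = 0.40444 mol, giving 0.40444 Ca and 0.40444 O.
29.31 wt% FeO ÷ 71.844 g/mol = 0.40797 mol, giving 0.40797 Fe and 0.40797 O.
48.37 wt% SiO2 ÷ 60.083 g/mol = 0.80505 mol, giving 0.80505 Si and 1.61010 O.
Oxygen sums to 2.42251; scaling by 6/2.42251 = 2.47677 puts the formula on 6 O.
Ca: 0.40444 × 2.47677 = 1.002 atoms per formula unit.

1.002 Ca apfu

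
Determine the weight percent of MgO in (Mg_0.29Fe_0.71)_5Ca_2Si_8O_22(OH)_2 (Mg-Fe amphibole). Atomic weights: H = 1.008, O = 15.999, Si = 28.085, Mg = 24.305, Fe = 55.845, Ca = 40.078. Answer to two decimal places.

6.32 wt%

Formula mass = 924.320 g/mol.
1.45 Mg → 1.4500 mol MgO per formula unit; M(MgO) = 40.304, so MgO mass = 58.441 g.
58.441/924.320 × 100 = 6.32 wt%.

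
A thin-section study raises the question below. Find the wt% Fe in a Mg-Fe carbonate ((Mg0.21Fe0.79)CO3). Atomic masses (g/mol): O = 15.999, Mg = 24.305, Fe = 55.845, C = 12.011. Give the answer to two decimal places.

40.39 wt%

M((Mg0.21Fe0.79)CO3) = 109.230 g/mol.
Fe contributes 0.79 × 55.845 = 44.118 g per mole.
44.118/109.230 = 0.4039 → 40.39%.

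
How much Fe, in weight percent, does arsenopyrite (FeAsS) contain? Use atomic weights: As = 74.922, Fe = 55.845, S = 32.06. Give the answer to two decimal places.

34.30 weight percent

M(FeAsS) = 162.827 g/mol.
Fe contributes 1 × 55.845 = 55.845 g per mole.
55.845/162.827 = 0.3430 → 34.30%.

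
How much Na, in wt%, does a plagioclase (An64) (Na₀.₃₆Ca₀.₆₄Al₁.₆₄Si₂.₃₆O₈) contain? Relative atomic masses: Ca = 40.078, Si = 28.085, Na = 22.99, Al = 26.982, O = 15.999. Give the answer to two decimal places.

3.04 wt%

Formula mass = 0.36·22.99 + 0.64·40.078 + 1.64·26.982 + 2.36·28.085 + 8·15.999 = 272.449 g/mol, of which 8.276 g is Na.
So Na makes up 8.276/272.449 = 0.0304 of the mass, i.e. 3.04%.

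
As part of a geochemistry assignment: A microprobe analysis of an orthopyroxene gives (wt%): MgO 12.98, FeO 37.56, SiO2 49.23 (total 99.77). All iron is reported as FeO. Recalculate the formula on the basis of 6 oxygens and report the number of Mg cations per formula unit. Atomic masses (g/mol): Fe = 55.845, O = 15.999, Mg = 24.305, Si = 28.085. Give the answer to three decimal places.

MgO: 12.98/40.304 = 0.32205 mol → 0.32205 mol Mg, 0.32205 mol O.
FeO: 37.56/71.844 = 0.52280 mol → 0.52280 mol Fe, 0.52280 mol O.
SiO2: 49.23/60.083 = 0.81937 mol → 0.81937 mol Si, 1.63874 mol O.
Total oxygen = 2.48359 mol. Normalization factor = 6/2.48359 = 2.41586.
Mg per 6 O = 0.32205 × 2.41586 = 0.778.

0.778 Mg apfu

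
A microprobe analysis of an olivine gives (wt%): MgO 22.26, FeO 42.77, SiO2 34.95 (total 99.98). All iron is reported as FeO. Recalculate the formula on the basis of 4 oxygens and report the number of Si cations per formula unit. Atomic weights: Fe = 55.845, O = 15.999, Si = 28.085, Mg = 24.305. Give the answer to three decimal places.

1.007 Si apfu

22.26 wt% MgO ÷ 40.304 g/mol = 0.55230 mol, giving 0.55230 Mg and 0.55230 O.
42.77 wt% FeO ÷ 71.844 g/mol = 0.59532 mol, giving 0.59532 Fe and 0.59532 O.
34.95 wt% SiO2 ÷ 60.083 g/mol = 0.58170 mol, giving 0.58170 Si and 1.16340 O.
Oxygen sums to 2.31102; scaling by 4/2.31102 = 1.73084 puts the formula on 4 O.
Si: 0.58170 × 1.73084 = 1.007 atoms per formula unit.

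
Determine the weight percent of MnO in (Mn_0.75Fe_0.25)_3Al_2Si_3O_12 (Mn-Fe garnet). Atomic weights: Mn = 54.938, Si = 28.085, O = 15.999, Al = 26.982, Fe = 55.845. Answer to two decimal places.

32.20 wt%

Molar mass of (Mn_0.75Fe_0.25)_3Al_2Si_3O_12 = 2.25*54.938 + 0.75*55.845 + 2*26.982 + 3*28.085 + 12*15.999 = 495.701 g/mol.
Each formula unit contains 2.25 Mn, equivalent to 2.25/1 = 2.2500 mol MnO.
M(MnO) = 1×54.938 + 1×15.999 = 70.937 g/mol.
Mass of MnO per formula unit = 2.2500 × 70.937 = 159.608 g.
MnO wt% = 159.608 / 495.701 × 100 = 32.20%.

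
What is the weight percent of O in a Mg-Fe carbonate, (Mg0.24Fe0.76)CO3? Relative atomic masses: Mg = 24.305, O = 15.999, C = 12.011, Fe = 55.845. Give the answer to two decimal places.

Formula mass = 0.24·24.305 + 0.76·55.845 + 1·12.011 + 3·15.999 = 108.283 g/mol, of which 47.997 g is O.
So O makes up 47.997/108.283 = 0.4433 of the mass, i.e. 44.33%.

44.33 weight percent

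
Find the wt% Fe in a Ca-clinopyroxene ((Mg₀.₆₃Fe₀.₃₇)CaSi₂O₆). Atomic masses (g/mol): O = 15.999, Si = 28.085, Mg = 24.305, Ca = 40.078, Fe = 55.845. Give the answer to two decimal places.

9.05 wt%

Formula mass = 0.63*24.305 + 0.37*55.845 + 1*40.078 + 2*28.085 + 6*15.999 = 228.217 g/mol, of which 20.663 g is Fe.
So Fe makes up 20.663/228.217 = 0.0905 of the mass, i.e. 9.05%.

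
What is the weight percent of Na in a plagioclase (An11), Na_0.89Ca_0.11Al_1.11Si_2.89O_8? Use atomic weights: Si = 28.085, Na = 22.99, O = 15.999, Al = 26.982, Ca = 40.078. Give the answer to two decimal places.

7.75 mass %

M(Na_0.89Ca_0.11Al_1.11Si_2.89O_8) = 263.977 g/mol.
Na contributes 0.89 × 22.99 = 20.461 g per mole.
20.461/263.977 = 0.0775 → 7.75%.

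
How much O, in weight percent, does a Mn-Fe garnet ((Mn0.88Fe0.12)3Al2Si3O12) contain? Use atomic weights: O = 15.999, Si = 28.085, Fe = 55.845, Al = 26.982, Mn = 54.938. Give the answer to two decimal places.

38.76 weight percent

M((Mn0.88Fe0.12)3Al2Si3O12) = 495.348 g/mol.
O contributes 12 × 15.999 = 191.988 g per mole.
191.988/495.348 = 0.3876 → 38.76%.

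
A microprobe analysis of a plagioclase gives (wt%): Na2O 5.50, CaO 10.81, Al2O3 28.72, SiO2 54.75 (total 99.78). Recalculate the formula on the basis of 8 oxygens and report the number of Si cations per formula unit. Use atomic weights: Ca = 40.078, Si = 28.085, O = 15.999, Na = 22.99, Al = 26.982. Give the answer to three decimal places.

2.472 Si apfu

5.50 wt% Na2O ÷ 61.979 g/mol = 0.08874 mol, giving 0.17748 Na and 0.08874 O.
10.81 wt% CaO ÷ 56.077 g/mol = 0.19277 mol, giving 0.19277 Ca and 0.19277 O.
28.72 wt% Al2O3 ÷ 101.961 g/mol = 0.28168 mol, giving 0.56336 Al and 0.84504 O.
54.75 wt% SiO2 ÷ 60.083 g/mol = 0.91124 mol, giving 0.91124 Si and 1.82248 O.
Oxygen sums to 2.94903; scaling by 8/2.94903 = 2.71276 puts the formula on 8 O.
Si: 0.91124 × 2.71276 = 2.472 atoms per formula unit.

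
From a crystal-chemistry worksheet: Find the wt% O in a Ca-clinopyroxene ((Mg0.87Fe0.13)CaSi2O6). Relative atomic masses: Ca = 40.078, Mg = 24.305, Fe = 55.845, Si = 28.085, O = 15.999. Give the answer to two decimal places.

43.51 weight percent

Formula mass = 0.87·24.305 + 0.13·55.845 + 1·40.078 + 2·28.085 + 6·15.999 = 220.647 g/mol, of which 95.994 g is O.
So O makes up 95.994/220.647 = 0.4351 of the mass, i.e. 43.51%.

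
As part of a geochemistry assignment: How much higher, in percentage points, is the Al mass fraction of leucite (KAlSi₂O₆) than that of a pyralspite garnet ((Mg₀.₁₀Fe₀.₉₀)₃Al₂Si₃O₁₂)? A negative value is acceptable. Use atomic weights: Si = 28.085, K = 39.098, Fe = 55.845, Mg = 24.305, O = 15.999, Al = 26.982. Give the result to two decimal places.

1.31 percentage points

M(KAlSi₂O₆) = 218.244 g/mol, so wt% Al = 26.982/218.244 × 100 = 12.36%.
M((Mg₀.₁₀Fe₀.₉₀)₃Al₂Si₃O₁₂) = 488.280 g/mol, so wt% Al = 53.964/488.280 × 100 = 11.05%.
12.36 − 11.05 = 1.31 pp.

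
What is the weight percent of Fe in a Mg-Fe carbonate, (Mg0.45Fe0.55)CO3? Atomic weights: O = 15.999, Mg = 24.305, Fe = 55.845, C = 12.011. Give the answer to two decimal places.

30.21 mass %

Molar mass of (Mg0.45Fe0.55)CO3: 0.45*24.305 + 0.55*55.845 + 1*12.011 + 3*15.999 = 101.660 g/mol.
Mass of Fe per formula unit: 0.55 × 55.845 = 30.715 g.
Weight fraction Fe = 30.715 / 101.660 = 0.3021.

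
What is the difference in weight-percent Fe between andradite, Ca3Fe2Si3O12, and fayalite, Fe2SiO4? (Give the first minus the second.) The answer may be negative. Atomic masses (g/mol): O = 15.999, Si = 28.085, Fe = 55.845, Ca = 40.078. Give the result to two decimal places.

-32.83 percentage points

First mineral: 111.690 g Fe in 508.167 g formula = 21.98 wt% Fe.
Second mineral: 111.690 g Fe in 203.771 g formula = 54.81 wt% Fe.
21.98% − 54.81% gives a difference of -32.83 percentage points.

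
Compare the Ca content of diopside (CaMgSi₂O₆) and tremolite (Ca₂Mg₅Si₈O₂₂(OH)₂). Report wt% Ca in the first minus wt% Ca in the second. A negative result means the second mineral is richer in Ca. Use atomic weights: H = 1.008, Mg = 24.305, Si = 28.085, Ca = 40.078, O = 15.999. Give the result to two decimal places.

8.64 percentage points

First mineral: 40.078 g Ca in 216.547 g formula = 18.51 wt% Ca.
Second mineral: 80.156 g Ca in 812.353 g formula = 9.87 wt% Ca.
18.51% − 9.87% gives a difference of 8.64 percentage points.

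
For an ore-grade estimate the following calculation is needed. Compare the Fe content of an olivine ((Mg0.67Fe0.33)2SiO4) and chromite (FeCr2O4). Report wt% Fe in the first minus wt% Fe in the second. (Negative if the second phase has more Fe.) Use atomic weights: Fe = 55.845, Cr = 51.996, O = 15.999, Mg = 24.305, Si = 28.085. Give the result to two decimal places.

-2.13 percentage points

Fe in (Mg0.67Fe0.33)2SiO4: molar mass 161.507 g/mol; 0.66×55.845 = 36.858 g → 22.82 wt%.
Fe in FeCr2O4: molar mass 223.833 g/mol; 1×55.845 = 55.845 g → 24.95 wt%.
Difference = 22.82 − 24.95 = -2.13 percentage points.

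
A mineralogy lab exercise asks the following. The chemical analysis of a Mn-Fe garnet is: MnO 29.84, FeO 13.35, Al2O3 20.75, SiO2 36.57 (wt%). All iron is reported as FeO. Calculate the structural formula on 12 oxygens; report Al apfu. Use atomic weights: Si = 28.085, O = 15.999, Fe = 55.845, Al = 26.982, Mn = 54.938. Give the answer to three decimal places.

29.84 wt% MnO ÷ 70.937 g/mol = 0.42065 mol, giving 0.42065 Mn and 0.42065 O.
13.35 wt% FeO ÷ 71.844 g/mol = 0.18582 mol, giving 0.18582 Fe and 0.18582 O.
20.75 wt% Al2O3 ÷ 101.961 g/mol = 0.20351 mol, giving 0.40702 Al and 0.61053 O.
36.57 wt% SiO2 ÷ 60.083 g/mol = 0.60866 mol, giving 0.60866 Si and 1.21732 O.
Oxygen sums to 2.43432; scaling by 12/2.43432 = 4.92951 puts the formula on 12 O.
Al: 0.40702 × 4.92951 = 2.006 atoms per formula unit.

2.006 Al apfu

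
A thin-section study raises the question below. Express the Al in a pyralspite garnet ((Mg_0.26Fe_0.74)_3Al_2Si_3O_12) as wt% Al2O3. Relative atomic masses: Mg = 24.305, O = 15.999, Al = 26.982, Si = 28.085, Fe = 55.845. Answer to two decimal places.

M((Mg_0.26Fe_0.74)_3Al_2Si_3O_12) = 473.141 g/mol; M(Al2O3) = 101.961 g/mol.
Moles Al2O3 per formula unit = 2 Al ÷ 2 = 1.0000.
Al2O3 fraction = (1.0000 × 101.961) / 473.141 = 101.961/473.141 = 0.2155.

21.55 wt%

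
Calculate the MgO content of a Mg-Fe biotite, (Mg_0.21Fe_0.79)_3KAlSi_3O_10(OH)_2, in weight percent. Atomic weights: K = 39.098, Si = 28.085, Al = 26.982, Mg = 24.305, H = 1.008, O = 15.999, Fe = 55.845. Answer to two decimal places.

Formula mass = 492.004 g/mol.
0.63 Mg → 0.6300 mol MgO per formula unit; M(MgO) = 40.304, so MgO mass = 25.392 g.
25.392/492.004 × 100 = 5.16 wt%.

5.16 wt%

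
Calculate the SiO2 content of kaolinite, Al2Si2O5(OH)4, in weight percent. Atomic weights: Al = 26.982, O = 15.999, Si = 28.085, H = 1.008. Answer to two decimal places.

M(Al2Si2O5(OH)4) = 258.157 g/mol; M(SiO2) = 60.083 g/mol.
Moles SiO2 per formula unit = 2 Si ÷ 1 = 2.0000.
SiO2 fraction = (2.0000 × 60.083) / 258.157 = 120.166/258.157 = 0.4655.

46.55 wt%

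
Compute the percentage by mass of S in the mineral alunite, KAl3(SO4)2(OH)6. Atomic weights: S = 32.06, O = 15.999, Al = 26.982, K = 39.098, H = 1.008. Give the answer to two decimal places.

Molar mass of KAl3(SO4)2(OH)6: 1·39.098 + 3·26.982 + 2·32.06 + 14·15.999 + 6·1.008 = 414.198 g/mol.
Mass of S per formula unit: 2 × 32.06 = 64.120 g.
Weight fraction S = 64.120 / 414.198 = 0.1548.

15.48 wt%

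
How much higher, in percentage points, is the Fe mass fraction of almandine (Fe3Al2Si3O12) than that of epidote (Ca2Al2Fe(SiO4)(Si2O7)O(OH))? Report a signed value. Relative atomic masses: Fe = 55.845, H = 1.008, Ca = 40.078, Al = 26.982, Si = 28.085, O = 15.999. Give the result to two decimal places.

22.10 percentage points

First mineral: 167.535 g Fe in 497.742 g formula = 33.66 wt% Fe.
Second mineral: 55.845 g Fe in 483.215 g formula = 11.56 wt% Fe.
33.66% − 11.56% gives a difference of 22.10 percentage points.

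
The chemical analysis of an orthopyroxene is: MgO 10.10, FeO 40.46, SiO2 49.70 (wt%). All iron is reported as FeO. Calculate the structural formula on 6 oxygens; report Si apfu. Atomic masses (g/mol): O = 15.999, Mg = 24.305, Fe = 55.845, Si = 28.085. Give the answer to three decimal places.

MgO: 10.10/40.304 = 0.25060 mol → 0.25060 mol Mg, 0.25060 mol O.
FeO: 40.46/71.844 = 0.56316 mol → 0.56316 mol Fe, 0.56316 mol O.
SiO2: 49.70/60.083 = 0.82719 mol → 0.82719 mol Si, 1.65438 mol O.
Total oxygen = 2.46814 mol. Normalization factor = 6/2.46814 = 2.43098.
Si per 6 O = 0.82719 × 2.43098 = 2.011.

2.011 Si apfu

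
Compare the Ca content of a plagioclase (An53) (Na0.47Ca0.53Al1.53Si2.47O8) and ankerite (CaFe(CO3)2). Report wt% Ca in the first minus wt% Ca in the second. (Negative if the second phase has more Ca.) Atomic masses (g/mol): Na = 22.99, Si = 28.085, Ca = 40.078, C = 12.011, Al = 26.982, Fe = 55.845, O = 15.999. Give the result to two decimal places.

-10.71 percentage points

First mineral: 21.241 g Ca in 270.691 g formula = 7.85 wt% Ca.
Second mineral: 40.078 g Ca in 215.939 g formula = 18.56 wt% Ca.
7.85% − 18.56% gives a difference of -10.71 percentage points.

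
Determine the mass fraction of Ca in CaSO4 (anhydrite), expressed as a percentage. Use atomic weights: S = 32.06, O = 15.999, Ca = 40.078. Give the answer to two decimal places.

Formula mass = 1×40.078 + 1×32.06 + 4×15.999 = 136.134 g/mol, of which 40.078 g is Ca.
So Ca makes up 40.078/136.134 = 0.2944 of the mass, i.e. 29.44%.

29.44 mass %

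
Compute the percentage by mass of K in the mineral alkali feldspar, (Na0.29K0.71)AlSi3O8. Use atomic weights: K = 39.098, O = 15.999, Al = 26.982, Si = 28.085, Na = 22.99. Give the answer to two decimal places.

Molar mass of (Na0.29K0.71)AlSi3O8: 0.29*22.99 + 0.71*39.098 + 1*26.982 + 3*28.085 + 8*15.999 = 273.656 g/mol.
Mass of K per formula unit: 0.71 × 39.098 = 27.760 g.
Weight fraction K = 27.760 / 273.656 = 0.1014.

10.14 weight percent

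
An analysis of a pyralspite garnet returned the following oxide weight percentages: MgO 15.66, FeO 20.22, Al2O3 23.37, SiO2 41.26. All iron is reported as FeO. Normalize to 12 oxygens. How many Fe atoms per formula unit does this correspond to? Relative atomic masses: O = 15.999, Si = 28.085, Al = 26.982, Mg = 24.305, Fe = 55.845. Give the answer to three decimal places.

15.66 wt% MgO ÷ 40.304 g/mol = 0.38855 mol, giving 0.38855 Mg and 0.38855 O.
20.22 wt% FeO ÷ 71.844 g/mol = 0.28144 mol, giving 0.28144 Fe and 0.28144 O.
23.37 wt% Al2O3 ÷ 101.961 g/mol = 0.22921 mol, giving 0.45842 Al and 0.68763 O.
41.26 wt% SiO2 ÷ 60.083 g/mol = 0.68672 mol, giving 0.68672 Si and 1.37344 O.
Oxygen sums to 2.73106; scaling by 12/2.73106 = 4.39390 puts the formula on 12 O.
Fe: 0.28144 × 4.39390 = 1.237 atoms per formula unit.

1.237 Fe apfu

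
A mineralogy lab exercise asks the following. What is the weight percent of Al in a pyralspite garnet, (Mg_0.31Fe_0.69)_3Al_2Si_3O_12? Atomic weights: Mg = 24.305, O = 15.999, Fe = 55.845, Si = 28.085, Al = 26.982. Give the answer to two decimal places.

Molar mass of (Mg_0.31Fe_0.69)_3Al_2Si_3O_12: 0.93*24.305 + 2.07*55.845 + 2*26.982 + 3*28.085 + 12*15.999 = 468.410 g/mol.
Mass of Al per formula unit: 2 × 26.982 = 53.964 g.
Weight fraction Al = 53.964 / 468.410 = 0.1152.

11.52 weight percent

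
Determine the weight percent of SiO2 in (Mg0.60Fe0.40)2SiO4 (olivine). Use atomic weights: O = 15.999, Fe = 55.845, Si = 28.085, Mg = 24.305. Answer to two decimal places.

M((Mg0.60Fe0.40)2SiO4) = 165.923 g/mol; M(SiO2) = 60.083 g/mol.
Moles SiO2 per formula unit = 1 Si ÷ 1 = 1.0000.
SiO2 fraction = (1.0000 × 60.083) / 165.923 = 60.083/165.923 = 0.3621.

36.21 wt%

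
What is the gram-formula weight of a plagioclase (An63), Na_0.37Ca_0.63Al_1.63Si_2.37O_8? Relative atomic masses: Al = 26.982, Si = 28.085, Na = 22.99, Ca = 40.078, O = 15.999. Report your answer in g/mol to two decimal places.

272.29 g/mol

The formula mass is the sum 0.37×22.99 + 0.63×40.078 + 1.63×26.982 + 2.37×28.085 + 8×15.999.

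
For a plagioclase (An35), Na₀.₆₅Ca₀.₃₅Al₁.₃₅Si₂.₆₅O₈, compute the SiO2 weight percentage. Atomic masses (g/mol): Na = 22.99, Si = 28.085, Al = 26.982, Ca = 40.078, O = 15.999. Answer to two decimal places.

Formula mass = 267.814 g/mol.
2.65 Si → 2.6500 mol SiO2 per formula unit; M(SiO2) = 60.083, so SiO2 mass = 159.220 g.
159.220/267.814 × 100 = 59.45 wt%.

59.45 wt%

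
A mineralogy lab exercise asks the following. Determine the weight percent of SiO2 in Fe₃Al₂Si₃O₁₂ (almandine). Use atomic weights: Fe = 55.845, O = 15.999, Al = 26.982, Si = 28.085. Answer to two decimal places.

M(Fe₃Al₂Si₃O₁₂) = 497.742 g/mol; M(SiO2) = 60.083 g/mol.
Moles SiO2 per formula unit = 3 Si ÷ 1 = 3.0000.
SiO2 fraction = (3.0000 × 60.083) / 497.742 = 180.249/497.742 = 0.3621.

36.21 wt%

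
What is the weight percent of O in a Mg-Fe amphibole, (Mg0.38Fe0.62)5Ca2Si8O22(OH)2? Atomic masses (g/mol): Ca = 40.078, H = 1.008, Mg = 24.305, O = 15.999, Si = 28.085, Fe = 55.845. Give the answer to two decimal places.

Molar mass of (Mg0.38Fe0.62)5Ca2Si8O22(OH)2: 1.90*24.305 + 3.10*55.845 + 2*40.078 + 8*28.085 + 24*15.999 + 2*1.008 = 910.127 g/mol.
Mass of O per formula unit: 24 × 15.999 = 383.976 g.
Weight fraction O = 383.976 / 910.127 = 0.4219.

42.19 mass %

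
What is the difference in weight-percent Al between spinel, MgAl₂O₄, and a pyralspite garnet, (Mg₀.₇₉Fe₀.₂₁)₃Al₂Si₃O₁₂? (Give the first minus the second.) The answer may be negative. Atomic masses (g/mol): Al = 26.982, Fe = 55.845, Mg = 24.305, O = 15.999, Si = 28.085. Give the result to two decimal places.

25.17 percentage points

First mineral: 53.964 g Al in 142.265 g formula = 37.93 wt% Al.
Second mineral: 53.964 g Al in 422.992 g formula = 12.76 wt% Al.
37.93% − 12.76% gives a difference of 25.17 percentage points.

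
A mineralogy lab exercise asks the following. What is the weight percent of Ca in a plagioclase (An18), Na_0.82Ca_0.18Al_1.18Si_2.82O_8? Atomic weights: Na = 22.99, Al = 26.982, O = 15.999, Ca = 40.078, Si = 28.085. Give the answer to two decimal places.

M(Na_0.82Ca_0.18Al_1.18Si_2.82O_8) = 265.096 g/mol.
Ca contributes 0.18 × 40.078 = 7.214 g per mole.
7.214/265.096 = 0.0272 → 2.72%.

2.72 weight percent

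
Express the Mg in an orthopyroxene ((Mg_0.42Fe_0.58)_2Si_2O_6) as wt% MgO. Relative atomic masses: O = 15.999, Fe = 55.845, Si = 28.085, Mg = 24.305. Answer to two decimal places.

14.26 wt%

M((Mg_0.42Fe_0.58)_2Si_2O_6) = 237.360 g/mol; M(MgO) = 40.304 g/mol.
Moles MgO per formula unit = 0.84 Mg ÷ 1 = 0.8400.
MgO fraction = (0.8400 × 40.304) / 237.360 = 33.855/237.360 = 0.1426.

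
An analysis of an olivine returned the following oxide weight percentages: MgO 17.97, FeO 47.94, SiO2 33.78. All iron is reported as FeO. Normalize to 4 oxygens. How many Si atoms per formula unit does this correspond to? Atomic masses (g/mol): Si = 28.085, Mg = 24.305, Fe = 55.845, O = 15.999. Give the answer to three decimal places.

MgO: 17.97/40.304 = 0.44586 mol → 0.44586 mol Mg, 0.44586 mol O.
FeO: 47.94/71.844 = 0.66728 mol → 0.66728 mol Fe, 0.66728 mol O.
SiO2: 33.78/60.083 = 0.56222 mol → 0.56222 mol Si, 1.12444 mol O.
Total oxygen = 2.23758 mol. Normalization factor = 4/2.23758 = 1.78765.
Si per 4 O = 0.56222 × 1.78765 = 1.005.

1.005 Si apfu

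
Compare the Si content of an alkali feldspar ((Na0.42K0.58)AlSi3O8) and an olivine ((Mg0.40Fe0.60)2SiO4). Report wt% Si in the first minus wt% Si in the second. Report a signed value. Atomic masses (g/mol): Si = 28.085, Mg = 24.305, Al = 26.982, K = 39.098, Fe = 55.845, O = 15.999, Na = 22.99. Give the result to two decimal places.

Si in (Na0.42K0.58)AlSi3O8: molar mass 271.562 g/mol; 3×28.085 = 84.255 g → 31.03 wt%.
Si in (Mg0.40Fe0.60)2SiO4: molar mass 178.539 g/mol; 1×28.085 = 28.085 g → 15.73 wt%.
Difference = 31.03 − 15.73 = 15.30 percentage points.

15.30 percentage points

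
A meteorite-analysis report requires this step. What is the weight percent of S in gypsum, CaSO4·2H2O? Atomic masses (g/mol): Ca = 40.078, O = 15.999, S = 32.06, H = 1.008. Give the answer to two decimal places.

M(CaSO4·2H2O) = 172.164 g/mol.
S contributes 1 × 32.06 = 32.060 g per mole.
32.060/172.164 = 0.1862 → 18.62%.

18.62 mass %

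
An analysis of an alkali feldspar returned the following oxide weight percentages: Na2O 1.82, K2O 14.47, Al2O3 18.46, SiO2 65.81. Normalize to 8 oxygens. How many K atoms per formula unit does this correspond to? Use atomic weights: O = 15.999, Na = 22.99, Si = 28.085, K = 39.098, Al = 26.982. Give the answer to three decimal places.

1.82 wt% Na2O ÷ 61.979 g/mol = 0.02936 mol, giving 0.05872 Na and 0.02936 O.
14.47 wt% K2O ÷ 94.195 g/mol = 0.15362 mol, giving 0.30724 K and 0.15362 O.
18.46 wt% Al2O3 ÷ 101.961 g/mol = 0.18105 mol, giving 0.36210 Al and 0.54315 O.
65.81 wt% SiO2 ÷ 60.083 g/mol = 1.09532 mol, giving 1.09532 Si and 2.19064 O.
Oxygen sums to 2.91677; scaling by 8/2.91677 = 2.74276 puts the formula on 8 O.
K: 0.30724 × 2.74276 = 0.843 atoms per formula unit.

0.843 K apfu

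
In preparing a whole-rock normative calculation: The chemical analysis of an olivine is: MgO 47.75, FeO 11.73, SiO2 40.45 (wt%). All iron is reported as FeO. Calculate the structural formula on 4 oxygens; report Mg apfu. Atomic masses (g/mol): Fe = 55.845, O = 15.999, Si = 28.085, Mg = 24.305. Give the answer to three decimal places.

MgO (M=40.304): mol = 1.18475; Mg = 1.18475, O = 1.18475.
FeO (M=71.844): mol = 0.16327; Fe = 0.16327, O = 0.16327.
SiO2 (M=60.083): mol = 0.67324; Si = 0.67324, O = 1.34648.
ΣO = 2.69450; factor = 4/ΣO = 1.48451.
Mg apfu = 1.18475 × 1.48451 = 1.759.

1.759 Mg apfu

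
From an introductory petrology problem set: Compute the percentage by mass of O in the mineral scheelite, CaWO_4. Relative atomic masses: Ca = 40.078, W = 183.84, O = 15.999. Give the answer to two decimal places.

22.23 wt%

Formula mass = 1×40.078 + 1×183.84 + 4×15.999 = 287.914 g/mol, of which 63.996 g is O.
So O makes up 63.996/287.914 = 0.2223 of the mass, i.e. 22.23%.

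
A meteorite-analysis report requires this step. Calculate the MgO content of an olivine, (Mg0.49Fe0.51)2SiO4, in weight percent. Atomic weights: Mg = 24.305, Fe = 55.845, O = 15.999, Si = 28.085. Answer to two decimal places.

Formula mass = 172.862 g/mol.
0.98 Mg → 0.9800 mol MgO per formula unit; M(MgO) = 40.304, so MgO mass = 39.498 g.
39.498/172.862 × 100 = 22.85 wt%.

22.85 wt%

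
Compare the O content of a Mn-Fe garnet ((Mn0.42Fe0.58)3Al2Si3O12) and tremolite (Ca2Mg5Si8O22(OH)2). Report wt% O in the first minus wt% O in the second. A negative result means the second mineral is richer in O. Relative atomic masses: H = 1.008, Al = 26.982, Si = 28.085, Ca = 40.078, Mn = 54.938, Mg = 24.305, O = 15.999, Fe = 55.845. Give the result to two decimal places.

-8.61 percentage points

O in (Mn0.42Fe0.58)3Al2Si3O12: molar mass 496.599 g/mol; 12×15.999 = 191.988 g → 38.66 wt%.
O in Ca2Mg5Si8O22(OH)2: molar mass 812.353 g/mol; 24×15.999 = 383.976 g → 47.27 wt%.
Difference = 38.66 − 47.27 = -8.61 percentage points.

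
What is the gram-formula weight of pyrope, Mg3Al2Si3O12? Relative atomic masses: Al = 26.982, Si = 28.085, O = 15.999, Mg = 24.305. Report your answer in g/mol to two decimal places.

M = 3·24.305 + 2·26.982 + 3·28.085 + 12·15.999

403.12 g/mol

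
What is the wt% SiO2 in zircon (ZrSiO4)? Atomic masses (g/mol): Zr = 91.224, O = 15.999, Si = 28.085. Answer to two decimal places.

Formula mass = 183.305 g/mol.
1 Si → 1.0000 mol SiO2 per formula unit; M(SiO2) = 60.083, so SiO2 mass = 60.083 g.
60.083/183.305 × 100 = 32.78 wt%.

32.78 wt%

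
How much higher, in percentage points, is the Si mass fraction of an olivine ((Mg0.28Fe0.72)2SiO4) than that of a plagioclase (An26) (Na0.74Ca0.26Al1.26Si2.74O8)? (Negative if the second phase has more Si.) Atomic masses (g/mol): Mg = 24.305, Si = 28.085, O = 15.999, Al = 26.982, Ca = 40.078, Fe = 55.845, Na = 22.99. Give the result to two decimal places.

-13.80 percentage points

M((Mg0.28Fe0.72)2SiO4) = 186.109 g/mol, so wt% Si = 28.085/186.109 × 100 = 15.09%.
M(Na0.74Ca0.26Al1.26Si2.74O8) = 266.375 g/mol, so wt% Si = 76.953/266.375 × 100 = 28.89%.
15.09 − 28.89 = -13.80 pp.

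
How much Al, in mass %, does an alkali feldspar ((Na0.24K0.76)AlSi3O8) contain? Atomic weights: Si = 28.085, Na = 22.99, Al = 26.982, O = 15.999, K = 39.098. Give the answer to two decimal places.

9.83 mass %

Molar mass of (Na0.24K0.76)AlSi3O8: 0.24·22.99 + 0.76·39.098 + 1·26.982 + 3·28.085 + 8·15.999 = 274.461 g/mol.
Mass of Al per formula unit: 1 × 26.982 = 26.982 g.
Weight fraction Al = 26.982 / 274.461 = 0.0983.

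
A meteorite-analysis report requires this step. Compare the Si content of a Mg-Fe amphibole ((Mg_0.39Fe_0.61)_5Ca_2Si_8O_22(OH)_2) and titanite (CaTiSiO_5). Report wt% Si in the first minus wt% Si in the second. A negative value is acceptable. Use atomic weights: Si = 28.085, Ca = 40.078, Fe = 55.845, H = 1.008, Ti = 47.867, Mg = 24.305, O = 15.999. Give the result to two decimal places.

10.40 percentage points

M((Mg_0.39Fe_0.61)_5Ca_2Si_8O_22(OH)_2) = 908.550 g/mol, so wt% Si = 224.680/908.550 × 100 = 24.73%.
M(CaTiSiO_5) = 196.025 g/mol, so wt% Si = 28.085/196.025 × 100 = 14.33%.
24.73 − 14.33 = 10.40 pp.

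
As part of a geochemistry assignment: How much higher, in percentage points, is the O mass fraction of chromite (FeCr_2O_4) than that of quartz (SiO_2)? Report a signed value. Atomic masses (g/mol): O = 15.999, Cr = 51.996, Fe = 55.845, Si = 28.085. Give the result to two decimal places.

-24.67 percentage points

O in FeCr_2O_4: molar mass 223.833 g/mol; 4×15.999 = 63.996 g → 28.59 wt%.
O in SiO_2: molar mass 60.083 g/mol; 2×15.999 = 31.998 g → 53.26 wt%.
Difference = 28.59 − 53.26 = -24.67 percentage points.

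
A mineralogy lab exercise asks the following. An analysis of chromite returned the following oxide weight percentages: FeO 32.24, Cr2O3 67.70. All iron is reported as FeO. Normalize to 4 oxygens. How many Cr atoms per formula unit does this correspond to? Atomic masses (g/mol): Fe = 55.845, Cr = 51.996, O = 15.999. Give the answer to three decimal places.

1.996 Cr apfu

FeO: 32.24/71.844 = 0.44875 mol → 0.44875 mol Fe, 0.44875 mol O.
Cr2O3: 67.70/151.989 = 0.44543 mol → 0.89086 mol Cr, 1.33629 mol O.
Total oxygen = 1.78504 mol. Normalization factor = 4/1.78504 = 2.24085.
Cr per 4 O = 0.89086 × 2.24085 = 1.996.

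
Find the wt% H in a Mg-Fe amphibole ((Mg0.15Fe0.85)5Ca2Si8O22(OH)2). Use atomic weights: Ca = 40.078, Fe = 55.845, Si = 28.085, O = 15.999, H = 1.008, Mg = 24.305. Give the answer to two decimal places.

0.21 mass %

Molar mass of (Mg0.15Fe0.85)5Ca2Si8O22(OH)2: 0.75×24.305 + 4.25×55.845 + 2×40.078 + 8×28.085 + 24×15.999 + 2×1.008 = 946.398 g/mol.
Mass of H per formula unit: 2 × 1.008 = 2.016 g.
Weight fraction H = 2.016 / 946.398 = 0.0021.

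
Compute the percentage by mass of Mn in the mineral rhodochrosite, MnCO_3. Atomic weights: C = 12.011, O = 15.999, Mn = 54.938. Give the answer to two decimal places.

47.79 wt%

Formula mass = 1*54.938 + 1*12.011 + 3*15.999 = 114.946 g/mol, of which 54.938 g is Mn.
So Mn makes up 54.938/114.946 = 0.4779 of the mass, i.e. 47.79%.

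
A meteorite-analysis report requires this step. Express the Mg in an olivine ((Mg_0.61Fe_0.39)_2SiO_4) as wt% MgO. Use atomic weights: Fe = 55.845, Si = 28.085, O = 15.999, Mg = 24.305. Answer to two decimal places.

29.75 wt%

Formula mass = 165.292 g/mol.
1.22 Mg → 1.2200 mol MgO per formula unit; M(MgO) = 40.304, so MgO mass = 49.171 g.
49.171/165.292 × 100 = 29.75 wt%.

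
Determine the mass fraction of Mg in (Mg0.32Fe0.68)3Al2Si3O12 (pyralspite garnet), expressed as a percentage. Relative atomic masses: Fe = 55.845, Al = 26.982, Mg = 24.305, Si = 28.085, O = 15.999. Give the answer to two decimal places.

4.99 mass %

Formula mass = 0.96*24.305 + 2.04*55.845 + 2*26.982 + 3*28.085 + 12*15.999 = 467.464 g/mol, of which 23.333 g is Mg.
So Mg makes up 23.333/467.464 = 0.0499 of the mass, i.e. 4.99%.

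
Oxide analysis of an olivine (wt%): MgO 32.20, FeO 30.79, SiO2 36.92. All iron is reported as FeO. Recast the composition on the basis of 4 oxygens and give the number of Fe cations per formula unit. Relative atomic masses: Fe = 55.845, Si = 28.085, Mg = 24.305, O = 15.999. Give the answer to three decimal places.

MgO: 32.20/40.304 = 0.79893 mol → 0.79893 mol Mg, 0.79893 mol O.
FeO: 30.79/71.844 = 0.42857 mol → 0.42857 mol Fe, 0.42857 mol O.
SiO2: 36.92/60.083 = 0.61448 mol → 0.61448 mol Si, 1.22896 mol O.
Total oxygen = 2.45646 mol. Normalization factor = 4/2.45646 = 1.62836.
Fe per 4 O = 0.42857 × 1.62836 = 0.698.

0.698 Fe apfu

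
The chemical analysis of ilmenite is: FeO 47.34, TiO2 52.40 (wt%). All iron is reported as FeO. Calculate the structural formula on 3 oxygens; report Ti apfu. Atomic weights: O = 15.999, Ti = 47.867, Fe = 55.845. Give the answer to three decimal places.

0.999 Ti apfu

FeO (M=71.844): mol = 0.65893; Fe = 0.65893, O = 0.65893.
TiO2 (M=79.865): mol = 0.65611; Ti = 0.65611, O = 1.31222.
ΣO = 1.97115; factor = 3/ΣO = 1.52195.
Ti apfu = 0.65611 × 1.52195 = 0.999.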